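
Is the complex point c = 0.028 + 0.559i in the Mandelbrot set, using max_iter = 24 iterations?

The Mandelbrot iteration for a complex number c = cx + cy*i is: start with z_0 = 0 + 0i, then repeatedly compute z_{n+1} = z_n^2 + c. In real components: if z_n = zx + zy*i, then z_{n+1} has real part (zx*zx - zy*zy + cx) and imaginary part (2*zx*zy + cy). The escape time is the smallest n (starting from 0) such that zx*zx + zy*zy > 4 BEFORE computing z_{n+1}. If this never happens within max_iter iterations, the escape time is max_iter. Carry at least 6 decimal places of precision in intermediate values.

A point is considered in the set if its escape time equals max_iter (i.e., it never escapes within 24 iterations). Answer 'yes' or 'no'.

Answer: yes

Derivation:
z_0 = 0 + 0i, c = 0.0280 + 0.5590i
Iter 1: z = 0.0280 + 0.5590i, |z|^2 = 0.3133
Iter 2: z = -0.2837 + 0.5903i, |z|^2 = 0.4289
Iter 3: z = -0.2400 + 0.2241i, |z|^2 = 0.1078
Iter 4: z = 0.0354 + 0.4515i, |z|^2 = 0.2051
Iter 5: z = -0.1746 + 0.5909i, |z|^2 = 0.3797
Iter 6: z = -0.2907 + 0.3527i, |z|^2 = 0.2089
Iter 7: z = -0.0119 + 0.3539i, |z|^2 = 0.1254
Iter 8: z = -0.0971 + 0.5506i, |z|^2 = 0.3126
Iter 9: z = -0.2657 + 0.4521i, |z|^2 = 0.2750
Iter 10: z = -0.1057 + 0.3187i, |z|^2 = 0.1128
Iter 11: z = -0.0624 + 0.4916i, |z|^2 = 0.2456
Iter 12: z = -0.2098 + 0.4976i, |z|^2 = 0.2916
Iter 13: z = -0.1756 + 0.3502i, |z|^2 = 0.1535
Iter 14: z = -0.0638 + 0.4360i, |z|^2 = 0.1941
Iter 15: z = -0.1580 + 0.5034i, |z|^2 = 0.2783
Iter 16: z = -0.2004 + 0.3999i, |z|^2 = 0.2001
Iter 17: z = -0.0918 + 0.3987i, |z|^2 = 0.1674
Iter 18: z = -0.1225 + 0.4858i, |z|^2 = 0.2510
Iter 19: z = -0.1930 + 0.4399i, |z|^2 = 0.2308
Iter 20: z = -0.1283 + 0.3892i, |z|^2 = 0.1679
Iter 21: z = -0.1070 + 0.4591i, |z|^2 = 0.2223
Iter 22: z = -0.1714 + 0.4607i, |z|^2 = 0.2416
Iter 23: z = -0.1549 + 0.4011i, |z|^2 = 0.1849
Did not escape in 24 iterations → in set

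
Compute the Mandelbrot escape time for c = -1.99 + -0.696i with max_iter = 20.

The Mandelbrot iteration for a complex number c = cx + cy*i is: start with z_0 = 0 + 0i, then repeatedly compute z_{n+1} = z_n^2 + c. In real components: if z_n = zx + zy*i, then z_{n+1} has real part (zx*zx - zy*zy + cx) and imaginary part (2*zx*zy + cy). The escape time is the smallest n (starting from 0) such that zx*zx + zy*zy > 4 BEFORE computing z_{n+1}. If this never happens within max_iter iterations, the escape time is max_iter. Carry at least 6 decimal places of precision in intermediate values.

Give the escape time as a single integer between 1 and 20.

Answer: 1

Derivation:
z_0 = 0 + 0i, c = -1.9900 + -0.6960i
Iter 1: z = -1.9900 + -0.6960i, |z|^2 = 4.4445
Escaped at iteration 1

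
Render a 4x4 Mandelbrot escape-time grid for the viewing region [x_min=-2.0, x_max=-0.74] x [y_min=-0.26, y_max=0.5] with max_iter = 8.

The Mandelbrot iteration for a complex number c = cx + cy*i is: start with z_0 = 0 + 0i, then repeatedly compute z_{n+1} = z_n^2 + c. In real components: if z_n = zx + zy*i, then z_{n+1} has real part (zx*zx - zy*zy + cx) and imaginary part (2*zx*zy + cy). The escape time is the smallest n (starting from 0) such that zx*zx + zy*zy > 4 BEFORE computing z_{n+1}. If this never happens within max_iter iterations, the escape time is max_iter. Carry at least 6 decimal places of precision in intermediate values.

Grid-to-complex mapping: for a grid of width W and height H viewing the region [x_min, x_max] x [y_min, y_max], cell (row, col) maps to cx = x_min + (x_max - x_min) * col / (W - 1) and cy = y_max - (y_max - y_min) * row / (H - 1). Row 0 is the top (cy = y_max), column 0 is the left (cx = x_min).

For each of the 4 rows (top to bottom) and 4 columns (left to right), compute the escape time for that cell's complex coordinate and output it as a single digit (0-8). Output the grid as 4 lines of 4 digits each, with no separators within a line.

(row=0, col=0): c = -2.0000 + 0.5000i → escape time 1
(row=0, col=1): c = -1.5800 + 0.5000i → escape time 3
(row=0, col=2): c = -1.1600 + 0.5000i → escape time 5
(row=0, col=3): c = -0.7400 + 0.5000i → escape time 6
(row=1, col=0): c = -2.0000 + 0.2467i → escape time 1
(row=1, col=1): c = -1.5800 + 0.2467i → escape time 5
(row=1, col=2): c = -1.1600 + 0.2467i → escape time 8
(row=1, col=3): c = -0.7400 + 0.2467i → escape time 8
(row=2, col=0): c = -2.0000 + -0.0067i → escape time 1
(row=2, col=1): c = -1.5800 + -0.0067i → escape time 8
(row=2, col=2): c = -1.1600 + -0.0067i → escape time 8
(row=2, col=3): c = -0.7400 + -0.0067i → escape time 8
(row=3, col=0): c = -2.0000 + -0.2600i → escape time 1
(row=3, col=1): c = -1.5800 + -0.2600i → escape time 4
(row=3, col=2): c = -1.1600 + -0.2600i → escape time 8
(row=3, col=3): c = -0.7400 + -0.2600i → escape time 8

Answer: 1356
1588
1888
1488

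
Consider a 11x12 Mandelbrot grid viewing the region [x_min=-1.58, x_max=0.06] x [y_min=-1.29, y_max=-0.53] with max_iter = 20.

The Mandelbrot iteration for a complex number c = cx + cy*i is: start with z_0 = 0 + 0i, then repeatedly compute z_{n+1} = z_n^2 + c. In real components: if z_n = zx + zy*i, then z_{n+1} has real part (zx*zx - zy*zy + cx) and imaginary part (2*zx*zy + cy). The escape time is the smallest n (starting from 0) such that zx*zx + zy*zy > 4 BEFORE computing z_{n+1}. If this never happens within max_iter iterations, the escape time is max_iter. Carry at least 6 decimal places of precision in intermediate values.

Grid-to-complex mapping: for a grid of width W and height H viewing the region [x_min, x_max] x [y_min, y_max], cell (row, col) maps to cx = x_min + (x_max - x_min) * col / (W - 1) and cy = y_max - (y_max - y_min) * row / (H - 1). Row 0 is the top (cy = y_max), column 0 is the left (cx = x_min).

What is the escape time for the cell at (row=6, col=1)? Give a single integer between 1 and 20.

Answer: 3

Derivation:
z_0 = 0 + 0i, c = -1.4160 + -0.9445i
Iter 1: z = -1.4160 + -0.9445i, |z|^2 = 2.8972
Iter 2: z = -0.3031 + 1.7304i, |z|^2 = 3.0862
Iter 3: z = -4.3184 + -1.9936i, |z|^2 = 22.6231
Escaped at iteration 3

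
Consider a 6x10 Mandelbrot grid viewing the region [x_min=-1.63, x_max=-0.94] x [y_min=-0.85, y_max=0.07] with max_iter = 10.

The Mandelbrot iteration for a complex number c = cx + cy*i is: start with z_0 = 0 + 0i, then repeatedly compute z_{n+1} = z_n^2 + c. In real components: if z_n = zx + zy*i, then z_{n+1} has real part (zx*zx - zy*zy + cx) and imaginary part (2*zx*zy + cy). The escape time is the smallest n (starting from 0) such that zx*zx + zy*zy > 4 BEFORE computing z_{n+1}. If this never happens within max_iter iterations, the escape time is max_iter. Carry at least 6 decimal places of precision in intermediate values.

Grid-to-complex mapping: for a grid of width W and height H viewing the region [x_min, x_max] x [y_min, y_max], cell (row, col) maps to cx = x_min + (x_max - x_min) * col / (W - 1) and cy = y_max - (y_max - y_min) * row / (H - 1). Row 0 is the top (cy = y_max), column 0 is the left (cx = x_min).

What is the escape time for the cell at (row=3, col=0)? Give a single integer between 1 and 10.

z_0 = 0 + 0i, c = -1.6300 + -0.2367i
Iter 1: z = -1.6300 + -0.2367i, |z|^2 = 2.7129
Iter 2: z = 0.9709 + 0.5349i, |z|^2 = 1.2287
Iter 3: z = -0.9735 + 0.8019i, |z|^2 = 1.5907
Iter 4: z = -1.3255 + -1.7979i, |z|^2 = 4.9895
Escaped at iteration 4

Answer: 4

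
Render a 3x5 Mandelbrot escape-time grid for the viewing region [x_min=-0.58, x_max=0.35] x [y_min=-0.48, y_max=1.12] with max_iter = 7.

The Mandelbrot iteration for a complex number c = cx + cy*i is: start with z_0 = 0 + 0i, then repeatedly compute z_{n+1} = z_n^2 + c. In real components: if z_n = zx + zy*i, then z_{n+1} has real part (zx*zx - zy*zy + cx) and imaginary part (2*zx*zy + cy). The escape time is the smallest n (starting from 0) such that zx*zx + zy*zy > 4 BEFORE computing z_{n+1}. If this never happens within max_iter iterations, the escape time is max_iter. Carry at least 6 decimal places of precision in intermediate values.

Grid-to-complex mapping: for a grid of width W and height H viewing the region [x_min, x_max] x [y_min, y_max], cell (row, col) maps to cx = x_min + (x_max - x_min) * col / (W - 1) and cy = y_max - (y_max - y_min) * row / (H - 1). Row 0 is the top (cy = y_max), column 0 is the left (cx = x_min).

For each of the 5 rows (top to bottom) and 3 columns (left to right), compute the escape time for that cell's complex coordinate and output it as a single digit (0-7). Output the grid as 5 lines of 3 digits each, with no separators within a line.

Answer: 352
776
777
777
777

Derivation:
(row=0, col=0): c = -0.5800 + 1.1200i → escape time 3
(row=0, col=1): c = -0.1150 + 1.1200i → escape time 5
(row=0, col=2): c = 0.3500 + 1.1200i → escape time 2
(row=1, col=0): c = -0.5800 + 0.7200i → escape time 7
(row=1, col=1): c = -0.1150 + 0.7200i → escape time 7
(row=1, col=2): c = 0.3500 + 0.7200i → escape time 6
(row=2, col=0): c = -0.5800 + 0.3200i → escape time 7
(row=2, col=1): c = -0.1150 + 0.3200i → escape time 7
(row=2, col=2): c = 0.3500 + 0.3200i → escape time 7
(row=3, col=0): c = -0.5800 + -0.0800i → escape time 7
(row=3, col=1): c = -0.1150 + -0.0800i → escape time 7
(row=3, col=2): c = 0.3500 + -0.0800i → escape time 7
(row=4, col=0): c = -0.5800 + -0.4800i → escape time 7
(row=4, col=1): c = -0.1150 + -0.4800i → escape time 7
(row=4, col=2): c = 0.3500 + -0.4800i → escape time 7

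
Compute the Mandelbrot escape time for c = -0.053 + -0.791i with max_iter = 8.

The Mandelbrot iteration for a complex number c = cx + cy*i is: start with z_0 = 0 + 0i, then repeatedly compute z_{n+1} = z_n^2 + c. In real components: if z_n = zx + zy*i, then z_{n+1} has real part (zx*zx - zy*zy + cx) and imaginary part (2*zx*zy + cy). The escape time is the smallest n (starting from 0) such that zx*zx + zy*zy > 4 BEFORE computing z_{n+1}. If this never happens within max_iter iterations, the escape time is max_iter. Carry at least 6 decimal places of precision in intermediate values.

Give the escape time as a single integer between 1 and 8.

z_0 = 0 + 0i, c = -0.0530 + -0.7910i
Iter 1: z = -0.0530 + -0.7910i, |z|^2 = 0.6285
Iter 2: z = -0.6759 + -0.7072i, |z|^2 = 0.9569
Iter 3: z = -0.0963 + 0.1649i, |z|^2 = 0.0365
Iter 4: z = -0.0709 + -0.8227i, |z|^2 = 0.6819
Iter 5: z = -0.7249 + -0.6743i, |z|^2 = 0.9801
Iter 6: z = 0.0178 + 0.1866i, |z|^2 = 0.0351
Iter 7: z = -0.0875 + -0.7844i, |z|^2 = 0.6229

Answer: 8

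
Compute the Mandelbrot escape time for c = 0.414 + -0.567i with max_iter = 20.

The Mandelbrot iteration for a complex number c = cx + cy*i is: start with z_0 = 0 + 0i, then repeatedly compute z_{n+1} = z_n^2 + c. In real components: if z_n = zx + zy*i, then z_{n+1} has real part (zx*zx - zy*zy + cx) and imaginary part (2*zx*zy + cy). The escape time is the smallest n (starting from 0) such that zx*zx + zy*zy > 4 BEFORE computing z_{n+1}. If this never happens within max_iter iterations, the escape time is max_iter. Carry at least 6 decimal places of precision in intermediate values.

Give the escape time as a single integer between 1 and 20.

Answer: 8

Derivation:
z_0 = 0 + 0i, c = 0.4140 + -0.5670i
Iter 1: z = 0.4140 + -0.5670i, |z|^2 = 0.4929
Iter 2: z = 0.2639 + -1.0365i, |z|^2 = 1.1439
Iter 3: z = -0.5906 + -1.1141i, |z|^2 = 1.5900
Iter 4: z = -0.4783 + 0.7490i, |z|^2 = 0.7898
Iter 5: z = 0.0817 + -1.2835i, |z|^2 = 1.6540
Iter 6: z = -1.2267 + -0.7768i, |z|^2 = 2.1082
Iter 7: z = 1.3153 + 1.3389i, |z|^2 = 3.5225
Iter 8: z = 0.3515 + 2.9550i, |z|^2 = 8.8554
Escaped at iteration 8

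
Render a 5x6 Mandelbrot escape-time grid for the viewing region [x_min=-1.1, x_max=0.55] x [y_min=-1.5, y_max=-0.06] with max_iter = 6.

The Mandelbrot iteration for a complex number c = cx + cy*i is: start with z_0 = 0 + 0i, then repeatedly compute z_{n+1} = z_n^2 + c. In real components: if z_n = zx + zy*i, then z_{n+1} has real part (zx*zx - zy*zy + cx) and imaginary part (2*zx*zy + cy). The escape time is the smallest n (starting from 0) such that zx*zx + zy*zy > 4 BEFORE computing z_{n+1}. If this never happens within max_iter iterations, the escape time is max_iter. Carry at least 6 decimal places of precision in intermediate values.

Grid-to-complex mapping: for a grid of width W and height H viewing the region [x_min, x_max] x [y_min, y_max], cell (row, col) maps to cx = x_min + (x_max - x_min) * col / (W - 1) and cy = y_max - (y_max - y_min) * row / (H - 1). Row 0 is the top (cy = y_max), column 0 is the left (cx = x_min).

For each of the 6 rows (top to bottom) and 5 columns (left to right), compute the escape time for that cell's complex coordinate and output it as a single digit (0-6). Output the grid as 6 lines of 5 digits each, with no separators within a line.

Answer: 66664
66664
46663
34643
33322
22222

Derivation:
(row=0, col=0): c = -1.1000 + -0.0600i → escape time 6
(row=0, col=1): c = -0.6875 + -0.0600i → escape time 6
(row=0, col=2): c = -0.2750 + -0.0600i → escape time 6
(row=0, col=3): c = 0.1375 + -0.0600i → escape time 6
(row=0, col=4): c = 0.5500 + -0.0600i → escape time 4
(row=1, col=0): c = -1.1000 + -0.3480i → escape time 6
(row=1, col=1): c = -0.6875 + -0.3480i → escape time 6
(row=1, col=2): c = -0.2750 + -0.3480i → escape time 6
(row=1, col=3): c = 0.1375 + -0.3480i → escape time 6
(row=1, col=4): c = 0.5500 + -0.3480i → escape time 4
(row=2, col=0): c = -1.1000 + -0.6360i → escape time 4
(row=2, col=1): c = -0.6875 + -0.6360i → escape time 6
(row=2, col=2): c = -0.2750 + -0.6360i → escape time 6
(row=2, col=3): c = 0.1375 + -0.6360i → escape time 6
(row=2, col=4): c = 0.5500 + -0.6360i → escape time 3
(row=3, col=0): c = -1.1000 + -0.9240i → escape time 3
(row=3, col=1): c = -0.6875 + -0.9240i → escape time 4
(row=3, col=2): c = -0.2750 + -0.9240i → escape time 6
(row=3, col=3): c = 0.1375 + -0.9240i → escape time 4
(row=3, col=4): c = 0.5500 + -0.9240i → escape time 3
(row=4, col=0): c = -1.1000 + -1.2120i → escape time 3
(row=4, col=1): c = -0.6875 + -1.2120i → escape time 3
(row=4, col=2): c = -0.2750 + -1.2120i → escape time 3
(row=4, col=3): c = 0.1375 + -1.2120i → escape time 2
(row=4, col=4): c = 0.5500 + -1.2120i → escape time 2
(row=5, col=0): c = -1.1000 + -1.5000i → escape time 2
(row=5, col=1): c = -0.6875 + -1.5000i → escape time 2
(row=5, col=2): c = -0.2750 + -1.5000i → escape time 2
(row=5, col=3): c = 0.1375 + -1.5000i → escape time 2
(row=5, col=4): c = 0.5500 + -1.5000i → escape time 2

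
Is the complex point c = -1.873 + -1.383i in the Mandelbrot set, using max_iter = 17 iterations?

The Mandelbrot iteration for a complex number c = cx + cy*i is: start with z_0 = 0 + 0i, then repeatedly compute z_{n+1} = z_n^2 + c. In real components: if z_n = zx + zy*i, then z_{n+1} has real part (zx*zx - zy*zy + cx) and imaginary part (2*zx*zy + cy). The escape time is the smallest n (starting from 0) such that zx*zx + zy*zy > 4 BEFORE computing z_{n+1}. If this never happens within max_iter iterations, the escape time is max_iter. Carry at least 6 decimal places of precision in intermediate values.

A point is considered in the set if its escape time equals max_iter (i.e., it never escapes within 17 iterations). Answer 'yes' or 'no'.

z_0 = 0 + 0i, c = -1.8730 + -1.3830i
Iter 1: z = -1.8730 + -1.3830i, |z|^2 = 5.4208
Escaped at iteration 1

Answer: no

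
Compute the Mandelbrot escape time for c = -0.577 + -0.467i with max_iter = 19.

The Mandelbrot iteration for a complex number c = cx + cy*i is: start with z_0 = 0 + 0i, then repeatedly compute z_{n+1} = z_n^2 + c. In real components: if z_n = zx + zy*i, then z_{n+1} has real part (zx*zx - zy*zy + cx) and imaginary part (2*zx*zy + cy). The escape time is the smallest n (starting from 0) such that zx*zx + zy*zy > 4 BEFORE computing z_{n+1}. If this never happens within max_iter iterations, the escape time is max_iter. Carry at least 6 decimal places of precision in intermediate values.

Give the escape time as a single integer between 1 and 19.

z_0 = 0 + 0i, c = -0.5770 + -0.4670i
Iter 1: z = -0.5770 + -0.4670i, |z|^2 = 0.5510
Iter 2: z = -0.4622 + 0.0719i, |z|^2 = 0.2188
Iter 3: z = -0.3686 + -0.5335i, |z|^2 = 0.4204
Iter 4: z = -0.7257 + -0.0737i, |z|^2 = 0.5321
Iter 5: z = -0.0557 + -0.3600i, |z|^2 = 0.1327
Iter 6: z = -0.7035 + -0.4269i, |z|^2 = 0.6771
Iter 7: z = -0.2644 + 0.1336i, |z|^2 = 0.0877
Iter 8: z = -0.5250 + -0.5376i, |z|^2 = 0.5646
Iter 9: z = -0.5905 + 0.0975i, |z|^2 = 0.3581
Iter 10: z = -0.2379 + -0.5821i, |z|^2 = 0.3954
Iter 11: z = -0.8593 + -0.1901i, |z|^2 = 0.7745
Iter 12: z = 0.1252 + -0.1403i, |z|^2 = 0.0354
Iter 13: z = -0.5810 + -0.5021i, |z|^2 = 0.5897
Iter 14: z = -0.4916 + 0.1165i, |z|^2 = 0.2552
Iter 15: z = -0.3489 + -0.5815i, |z|^2 = 0.4599
Iter 16: z = -0.7934 + -0.0612i, |z|^2 = 0.6333
Iter 17: z = 0.0488 + -0.3699i, |z|^2 = 0.1392
Iter 18: z = -0.7115 + -0.5031i, |z|^2 = 0.7593

Answer: 19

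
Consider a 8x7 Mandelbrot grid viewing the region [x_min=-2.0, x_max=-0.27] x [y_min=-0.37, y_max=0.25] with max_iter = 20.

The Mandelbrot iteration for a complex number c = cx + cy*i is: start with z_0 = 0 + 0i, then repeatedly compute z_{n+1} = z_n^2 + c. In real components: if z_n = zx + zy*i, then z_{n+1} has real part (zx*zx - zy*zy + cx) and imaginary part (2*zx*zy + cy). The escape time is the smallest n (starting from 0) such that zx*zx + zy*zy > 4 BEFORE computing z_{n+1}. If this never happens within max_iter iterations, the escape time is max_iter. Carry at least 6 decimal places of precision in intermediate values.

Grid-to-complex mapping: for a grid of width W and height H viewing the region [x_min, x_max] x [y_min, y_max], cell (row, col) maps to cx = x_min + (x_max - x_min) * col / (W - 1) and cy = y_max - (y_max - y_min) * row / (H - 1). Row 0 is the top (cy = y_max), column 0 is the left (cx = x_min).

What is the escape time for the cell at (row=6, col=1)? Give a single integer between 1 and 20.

z_0 = 0 + 0i, c = -1.7529 + -0.3700i
Iter 1: z = -1.7529 + -0.3700i, |z|^2 = 3.2094
Iter 2: z = 1.1828 + 0.9271i, |z|^2 = 2.2584
Iter 3: z = -1.2135 + 1.8231i, |z|^2 = 4.7962
Escaped at iteration 3

Answer: 3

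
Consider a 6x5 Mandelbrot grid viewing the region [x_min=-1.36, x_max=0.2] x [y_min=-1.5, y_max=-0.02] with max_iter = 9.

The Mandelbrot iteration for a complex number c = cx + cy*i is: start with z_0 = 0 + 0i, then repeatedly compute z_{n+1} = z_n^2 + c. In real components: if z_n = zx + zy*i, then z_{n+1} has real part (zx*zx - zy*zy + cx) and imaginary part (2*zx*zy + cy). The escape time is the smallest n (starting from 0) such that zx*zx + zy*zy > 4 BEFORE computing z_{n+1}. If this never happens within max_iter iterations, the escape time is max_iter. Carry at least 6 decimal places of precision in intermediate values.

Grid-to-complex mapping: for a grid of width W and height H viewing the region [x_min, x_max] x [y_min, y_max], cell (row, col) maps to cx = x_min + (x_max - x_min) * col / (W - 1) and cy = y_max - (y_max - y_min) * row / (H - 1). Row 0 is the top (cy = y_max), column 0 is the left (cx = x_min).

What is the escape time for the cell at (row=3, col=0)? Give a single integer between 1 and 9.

Answer: 2

Derivation:
z_0 = 0 + 0i, c = -1.3600 + -1.1300i
Iter 1: z = -1.3600 + -1.1300i, |z|^2 = 3.1265
Iter 2: z = -0.7873 + 1.9436i, |z|^2 = 4.3974
Escaped at iteration 2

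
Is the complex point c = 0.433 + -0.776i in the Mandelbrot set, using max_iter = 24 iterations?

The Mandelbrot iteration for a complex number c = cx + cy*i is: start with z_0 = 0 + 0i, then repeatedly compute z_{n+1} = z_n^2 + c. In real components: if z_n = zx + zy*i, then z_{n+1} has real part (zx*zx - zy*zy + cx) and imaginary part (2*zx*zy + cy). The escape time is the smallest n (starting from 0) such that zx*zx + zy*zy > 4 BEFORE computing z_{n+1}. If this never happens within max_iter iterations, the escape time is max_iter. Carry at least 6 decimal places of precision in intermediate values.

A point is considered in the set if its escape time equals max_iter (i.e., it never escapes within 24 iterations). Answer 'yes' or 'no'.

z_0 = 0 + 0i, c = 0.4330 + -0.7760i
Iter 1: z = 0.4330 + -0.7760i, |z|^2 = 0.7897
Iter 2: z = 0.0183 + -1.4480i, |z|^2 = 2.0971
Iter 3: z = -1.6634 + -0.8290i, |z|^2 = 3.4542
Iter 4: z = 2.5127 + 1.9821i, |z|^2 = 10.2420
Escaped at iteration 4

Answer: no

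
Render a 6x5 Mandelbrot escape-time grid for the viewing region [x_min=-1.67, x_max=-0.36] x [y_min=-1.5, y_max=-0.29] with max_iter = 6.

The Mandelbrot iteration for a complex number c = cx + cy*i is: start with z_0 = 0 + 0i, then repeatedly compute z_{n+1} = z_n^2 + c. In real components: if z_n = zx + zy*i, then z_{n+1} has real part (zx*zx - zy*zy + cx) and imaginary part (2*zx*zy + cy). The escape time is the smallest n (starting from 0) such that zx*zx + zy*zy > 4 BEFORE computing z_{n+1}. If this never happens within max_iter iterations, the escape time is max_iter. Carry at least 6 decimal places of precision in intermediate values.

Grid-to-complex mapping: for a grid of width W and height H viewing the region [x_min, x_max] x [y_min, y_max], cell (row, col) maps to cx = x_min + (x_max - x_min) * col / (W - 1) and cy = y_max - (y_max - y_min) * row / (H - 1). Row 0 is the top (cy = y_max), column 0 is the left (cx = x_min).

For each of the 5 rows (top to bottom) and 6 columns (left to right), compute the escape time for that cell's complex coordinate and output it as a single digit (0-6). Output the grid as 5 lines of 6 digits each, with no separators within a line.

Answer: 456666
334566
233345
123333
112222

Derivation:
(row=0, col=0): c = -1.6700 + -0.2900i → escape time 4
(row=0, col=1): c = -1.4080 + -0.2900i → escape time 5
(row=0, col=2): c = -1.1460 + -0.2900i → escape time 6
(row=0, col=3): c = -0.8840 + -0.2900i → escape time 6
(row=0, col=4): c = -0.6220 + -0.2900i → escape time 6
(row=0, col=5): c = -0.3600 + -0.2900i → escape time 6
(row=1, col=0): c = -1.6700 + -0.5925i → escape time 3
(row=1, col=1): c = -1.4080 + -0.5925i → escape time 3
(row=1, col=2): c = -1.1460 + -0.5925i → escape time 4
(row=1, col=3): c = -0.8840 + -0.5925i → escape time 5
(row=1, col=4): c = -0.6220 + -0.5925i → escape time 6
(row=1, col=5): c = -0.3600 + -0.5925i → escape time 6
(row=2, col=0): c = -1.6700 + -0.8950i → escape time 2
(row=2, col=1): c = -1.4080 + -0.8950i → escape time 3
(row=2, col=2): c = -1.1460 + -0.8950i → escape time 3
(row=2, col=3): c = -0.8840 + -0.8950i → escape time 3
(row=2, col=4): c = -0.6220 + -0.8950i → escape time 4
(row=2, col=5): c = -0.3600 + -0.8950i → escape time 5
(row=3, col=0): c = -1.6700 + -1.1975i → escape time 1
(row=3, col=1): c = -1.4080 + -1.1975i → escape time 2
(row=3, col=2): c = -1.1460 + -1.1975i → escape time 3
(row=3, col=3): c = -0.8840 + -1.1975i → escape time 3
(row=3, col=4): c = -0.6220 + -1.1975i → escape time 3
(row=3, col=5): c = -0.3600 + -1.1975i → escape time 3
(row=4, col=0): c = -1.6700 + -1.5000i → escape time 1
(row=4, col=1): c = -1.4080 + -1.5000i → escape time 1
(row=4, col=2): c = -1.1460 + -1.5000i → escape time 2
(row=4, col=3): c = -0.8840 + -1.5000i → escape time 2
(row=4, col=4): c = -0.6220 + -1.5000i → escape time 2
(row=4, col=5): c = -0.3600 + -1.5000i → escape time 2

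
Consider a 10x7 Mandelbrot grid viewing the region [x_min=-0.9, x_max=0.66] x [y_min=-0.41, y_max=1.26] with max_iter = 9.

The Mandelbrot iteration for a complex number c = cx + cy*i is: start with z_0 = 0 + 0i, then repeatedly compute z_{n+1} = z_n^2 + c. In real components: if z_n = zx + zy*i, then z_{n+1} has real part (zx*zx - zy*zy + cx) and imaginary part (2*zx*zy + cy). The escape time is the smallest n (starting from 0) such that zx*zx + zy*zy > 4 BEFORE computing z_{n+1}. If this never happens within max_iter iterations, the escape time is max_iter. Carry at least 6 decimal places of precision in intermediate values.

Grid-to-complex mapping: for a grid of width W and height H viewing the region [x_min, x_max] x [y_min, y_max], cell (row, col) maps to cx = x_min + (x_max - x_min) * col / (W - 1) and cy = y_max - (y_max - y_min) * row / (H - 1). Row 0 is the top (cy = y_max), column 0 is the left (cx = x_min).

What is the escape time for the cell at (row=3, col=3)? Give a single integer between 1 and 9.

Answer: 9

Derivation:
z_0 = 0 + 0i, c = -0.3800 + 0.4250i
Iter 1: z = -0.3800 + 0.4250i, |z|^2 = 0.3250
Iter 2: z = -0.4162 + 0.1020i, |z|^2 = 0.1836
Iter 3: z = -0.2172 + 0.3401i, |z|^2 = 0.1628
Iter 4: z = -0.4485 + 0.2773i, |z|^2 = 0.2780
Iter 5: z = -0.2557 + 0.1763i, |z|^2 = 0.0965
Iter 6: z = -0.3457 + 0.3348i, |z|^2 = 0.2316
Iter 7: z = -0.3726 + 0.1935i, |z|^2 = 0.1763
Iter 8: z = -0.2786 + 0.2808i, |z|^2 = 0.1565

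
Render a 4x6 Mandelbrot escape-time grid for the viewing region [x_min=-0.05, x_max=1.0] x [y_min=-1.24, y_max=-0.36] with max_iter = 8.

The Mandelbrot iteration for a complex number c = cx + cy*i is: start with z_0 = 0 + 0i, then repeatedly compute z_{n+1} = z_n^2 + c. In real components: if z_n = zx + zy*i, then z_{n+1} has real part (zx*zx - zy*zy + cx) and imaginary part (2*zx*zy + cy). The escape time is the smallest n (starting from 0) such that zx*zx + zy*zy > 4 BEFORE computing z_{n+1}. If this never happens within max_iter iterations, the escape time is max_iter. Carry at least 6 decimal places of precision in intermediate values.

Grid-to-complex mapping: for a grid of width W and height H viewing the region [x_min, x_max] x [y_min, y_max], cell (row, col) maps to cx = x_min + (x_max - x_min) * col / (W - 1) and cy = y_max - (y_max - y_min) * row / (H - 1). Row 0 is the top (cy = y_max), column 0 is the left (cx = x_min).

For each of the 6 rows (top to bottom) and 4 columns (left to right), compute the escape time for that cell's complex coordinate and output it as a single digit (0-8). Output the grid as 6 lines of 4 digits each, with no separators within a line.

(row=0, col=0): c = -0.0500 + -0.3600i → escape time 8
(row=0, col=1): c = 0.3000 + -0.3600i → escape time 8
(row=0, col=2): c = 0.6500 + -0.3600i → escape time 3
(row=0, col=3): c = 1.0000 + -0.3600i → escape time 2
(row=1, col=0): c = -0.0500 + -0.5360i → escape time 8
(row=1, col=1): c = 0.3000 + -0.5360i → escape time 8
(row=1, col=2): c = 0.6500 + -0.5360i → escape time 3
(row=1, col=3): c = 1.0000 + -0.5360i → escape time 2
(row=2, col=0): c = -0.0500 + -0.7120i → escape time 8
(row=2, col=1): c = 0.3000 + -0.7120i → escape time 6
(row=2, col=2): c = 0.6500 + -0.7120i → escape time 3
(row=2, col=3): c = 1.0000 + -0.7120i → escape time 2
(row=3, col=0): c = -0.0500 + -0.8880i → escape time 8
(row=3, col=1): c = 0.3000 + -0.8880i → escape time 4
(row=3, col=2): c = 0.6500 + -0.8880i → escape time 2
(row=3, col=3): c = 1.0000 + -0.8880i → escape time 2
(row=4, col=0): c = -0.0500 + -1.0640i → escape time 6
(row=4, col=1): c = 0.3000 + -1.0640i → escape time 3
(row=4, col=2): c = 0.6500 + -1.0640i → escape time 2
(row=4, col=3): c = 1.0000 + -1.0640i → escape time 2
(row=5, col=0): c = -0.0500 + -1.2400i → escape time 3
(row=5, col=1): c = 0.3000 + -1.2400i → escape time 2
(row=5, col=2): c = 0.6500 + -1.2400i → escape time 2
(row=5, col=3): c = 1.0000 + -1.2400i → escape time 2

Answer: 8832
8832
8632
8422
6322
3222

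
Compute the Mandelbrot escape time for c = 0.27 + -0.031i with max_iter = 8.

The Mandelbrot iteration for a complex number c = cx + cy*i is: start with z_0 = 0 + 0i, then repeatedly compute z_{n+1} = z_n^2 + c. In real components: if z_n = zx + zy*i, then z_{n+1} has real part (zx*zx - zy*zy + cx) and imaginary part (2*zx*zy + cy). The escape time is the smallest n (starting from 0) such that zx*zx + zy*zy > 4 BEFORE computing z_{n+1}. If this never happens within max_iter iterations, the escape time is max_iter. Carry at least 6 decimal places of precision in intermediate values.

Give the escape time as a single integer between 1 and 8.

Answer: 8

Derivation:
z_0 = 0 + 0i, c = 0.2700 + -0.0310i
Iter 1: z = 0.2700 + -0.0310i, |z|^2 = 0.0739
Iter 2: z = 0.3419 + -0.0477i, |z|^2 = 0.1192
Iter 3: z = 0.3846 + -0.0636i, |z|^2 = 0.1520
Iter 4: z = 0.4139 + -0.0800i, |z|^2 = 0.1777
Iter 5: z = 0.4349 + -0.0972i, |z|^2 = 0.1986
Iter 6: z = 0.4497 + -0.1155i, |z|^2 = 0.2156
Iter 7: z = 0.4589 + -0.1349i, |z|^2 = 0.2288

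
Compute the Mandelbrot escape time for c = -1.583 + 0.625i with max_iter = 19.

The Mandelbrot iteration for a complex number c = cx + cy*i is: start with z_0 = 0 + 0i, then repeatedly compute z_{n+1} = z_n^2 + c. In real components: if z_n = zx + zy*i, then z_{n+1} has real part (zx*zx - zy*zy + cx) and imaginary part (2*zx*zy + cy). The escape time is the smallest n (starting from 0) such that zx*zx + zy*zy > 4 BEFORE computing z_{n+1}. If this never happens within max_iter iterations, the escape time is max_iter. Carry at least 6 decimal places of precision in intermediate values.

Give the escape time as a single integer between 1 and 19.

Answer: 3

Derivation:
z_0 = 0 + 0i, c = -1.5830 + 0.6250i
Iter 1: z = -1.5830 + 0.6250i, |z|^2 = 2.8965
Iter 2: z = 0.5323 + -1.3538i, |z|^2 = 2.1159
Iter 3: z = -3.1323 + -0.8161i, |z|^2 = 10.4775
Escaped at iteration 3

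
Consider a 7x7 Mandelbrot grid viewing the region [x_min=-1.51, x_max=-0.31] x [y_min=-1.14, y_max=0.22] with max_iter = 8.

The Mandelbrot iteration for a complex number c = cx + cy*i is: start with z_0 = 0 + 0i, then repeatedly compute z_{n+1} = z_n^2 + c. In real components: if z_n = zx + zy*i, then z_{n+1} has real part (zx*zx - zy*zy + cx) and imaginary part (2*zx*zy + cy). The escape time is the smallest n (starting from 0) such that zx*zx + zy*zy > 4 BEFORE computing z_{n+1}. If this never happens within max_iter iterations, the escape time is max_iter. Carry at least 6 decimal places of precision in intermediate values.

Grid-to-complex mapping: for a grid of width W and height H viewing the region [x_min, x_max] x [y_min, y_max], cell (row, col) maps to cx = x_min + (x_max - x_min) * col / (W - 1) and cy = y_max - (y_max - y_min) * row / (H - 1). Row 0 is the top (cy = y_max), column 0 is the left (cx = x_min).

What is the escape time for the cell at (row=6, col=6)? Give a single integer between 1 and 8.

z_0 = 0 + 0i, c = -0.3100 + -1.1400i
Iter 1: z = -0.3100 + -1.1400i, |z|^2 = 1.3957
Iter 2: z = -1.5135 + -0.4332i, |z|^2 = 2.4783
Iter 3: z = 1.7930 + 0.1713i, |z|^2 = 3.2443
Iter 4: z = 2.8756 + -0.5257i, |z|^2 = 8.5453
Escaped at iteration 4

Answer: 4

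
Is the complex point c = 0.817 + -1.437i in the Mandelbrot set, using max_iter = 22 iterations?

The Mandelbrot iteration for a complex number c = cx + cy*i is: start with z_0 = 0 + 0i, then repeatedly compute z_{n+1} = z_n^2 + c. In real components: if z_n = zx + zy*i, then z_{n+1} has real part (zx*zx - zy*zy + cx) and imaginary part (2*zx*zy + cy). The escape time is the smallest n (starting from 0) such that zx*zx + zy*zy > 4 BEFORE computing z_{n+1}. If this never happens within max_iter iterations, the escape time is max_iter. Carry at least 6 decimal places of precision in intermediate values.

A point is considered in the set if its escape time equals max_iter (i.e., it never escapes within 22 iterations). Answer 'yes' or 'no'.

z_0 = 0 + 0i, c = 0.8170 + -1.4370i
Iter 1: z = 0.8170 + -1.4370i, |z|^2 = 2.7325
Iter 2: z = -0.5805 + -3.7851i, |z|^2 = 14.6636
Escaped at iteration 2

Answer: no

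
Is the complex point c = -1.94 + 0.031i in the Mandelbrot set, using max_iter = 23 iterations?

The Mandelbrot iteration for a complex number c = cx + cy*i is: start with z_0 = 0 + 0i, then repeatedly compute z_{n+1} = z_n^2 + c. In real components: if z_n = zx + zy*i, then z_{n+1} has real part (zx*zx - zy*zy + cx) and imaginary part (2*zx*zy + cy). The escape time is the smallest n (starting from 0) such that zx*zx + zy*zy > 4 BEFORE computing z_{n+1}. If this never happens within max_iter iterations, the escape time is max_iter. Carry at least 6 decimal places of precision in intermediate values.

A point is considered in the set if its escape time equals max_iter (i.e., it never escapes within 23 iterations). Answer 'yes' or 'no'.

Answer: no

Derivation:
z_0 = 0 + 0i, c = -1.9400 + 0.0310i
Iter 1: z = -1.9400 + 0.0310i, |z|^2 = 3.7646
Iter 2: z = 1.8226 + -0.0893i, |z|^2 = 3.3300
Iter 3: z = 1.3740 + -0.2945i, |z|^2 = 1.9747
Iter 4: z = -0.1387 + -0.7782i, |z|^2 = 0.6248
Iter 5: z = -2.5263 + 0.2469i, |z|^2 = 6.4432
Escaped at iteration 5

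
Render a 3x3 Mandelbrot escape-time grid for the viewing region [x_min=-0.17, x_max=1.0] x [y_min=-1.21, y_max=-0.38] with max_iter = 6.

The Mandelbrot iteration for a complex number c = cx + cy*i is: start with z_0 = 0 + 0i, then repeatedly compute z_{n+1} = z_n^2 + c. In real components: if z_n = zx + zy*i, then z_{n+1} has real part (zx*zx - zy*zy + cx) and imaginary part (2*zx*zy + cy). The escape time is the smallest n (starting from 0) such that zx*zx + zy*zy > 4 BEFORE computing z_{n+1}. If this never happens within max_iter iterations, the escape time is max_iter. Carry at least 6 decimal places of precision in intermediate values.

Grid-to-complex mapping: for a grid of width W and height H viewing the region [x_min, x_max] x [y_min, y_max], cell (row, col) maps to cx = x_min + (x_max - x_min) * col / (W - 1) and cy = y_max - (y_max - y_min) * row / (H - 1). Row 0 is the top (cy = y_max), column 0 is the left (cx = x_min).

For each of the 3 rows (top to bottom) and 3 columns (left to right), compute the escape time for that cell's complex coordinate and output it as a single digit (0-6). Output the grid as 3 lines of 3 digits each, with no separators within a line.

Answer: 662
642
322

Derivation:
(row=0, col=0): c = -0.1700 + -0.3800i → escape time 6
(row=0, col=1): c = 0.4150 + -0.3800i → escape time 6
(row=0, col=2): c = 1.0000 + -0.3800i → escape time 2
(row=1, col=0): c = -0.1700 + -0.7950i → escape time 6
(row=1, col=1): c = 0.4150 + -0.7950i → escape time 4
(row=1, col=2): c = 1.0000 + -0.7950i → escape time 2
(row=2, col=0): c = -0.1700 + -1.2100i → escape time 3
(row=2, col=1): c = 0.4150 + -1.2100i → escape time 2
(row=2, col=2): c = 1.0000 + -1.2100i → escape time 2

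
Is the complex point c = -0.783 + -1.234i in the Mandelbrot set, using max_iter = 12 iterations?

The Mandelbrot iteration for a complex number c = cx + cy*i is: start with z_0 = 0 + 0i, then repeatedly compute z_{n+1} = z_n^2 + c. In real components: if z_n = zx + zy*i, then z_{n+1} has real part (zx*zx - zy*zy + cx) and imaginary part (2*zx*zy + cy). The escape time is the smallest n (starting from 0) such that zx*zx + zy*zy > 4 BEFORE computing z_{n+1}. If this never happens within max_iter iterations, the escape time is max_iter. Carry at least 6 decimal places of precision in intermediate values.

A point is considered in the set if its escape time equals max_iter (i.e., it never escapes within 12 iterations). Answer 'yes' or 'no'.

z_0 = 0 + 0i, c = -0.7830 + -1.2340i
Iter 1: z = -0.7830 + -1.2340i, |z|^2 = 2.1358
Iter 2: z = -1.6927 + 0.6984i, |z|^2 = 3.3529
Iter 3: z = 1.5943 + -3.5985i, |z|^2 = 15.4907
Escaped at iteration 3

Answer: no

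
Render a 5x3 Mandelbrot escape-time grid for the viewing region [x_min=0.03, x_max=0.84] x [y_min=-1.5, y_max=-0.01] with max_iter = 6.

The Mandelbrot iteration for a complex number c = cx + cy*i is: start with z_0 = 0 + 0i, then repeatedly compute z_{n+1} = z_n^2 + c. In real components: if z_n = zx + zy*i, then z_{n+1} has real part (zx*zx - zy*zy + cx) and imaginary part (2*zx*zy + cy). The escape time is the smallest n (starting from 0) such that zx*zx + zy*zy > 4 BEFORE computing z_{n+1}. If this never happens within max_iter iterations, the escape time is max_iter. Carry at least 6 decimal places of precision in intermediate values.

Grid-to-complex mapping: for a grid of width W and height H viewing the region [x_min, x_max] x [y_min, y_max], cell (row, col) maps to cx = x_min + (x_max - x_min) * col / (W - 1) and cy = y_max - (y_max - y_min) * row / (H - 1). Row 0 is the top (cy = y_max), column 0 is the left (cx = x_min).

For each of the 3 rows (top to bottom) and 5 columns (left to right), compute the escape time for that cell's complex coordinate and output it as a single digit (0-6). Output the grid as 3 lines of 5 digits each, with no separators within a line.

Answer: 66643
65432
22222

Derivation:
(row=0, col=0): c = 0.0300 + -0.0100i → escape time 6
(row=0, col=1): c = 0.2325 + -0.0100i → escape time 6
(row=0, col=2): c = 0.4350 + -0.0100i → escape time 6
(row=0, col=3): c = 0.6375 + -0.0100i → escape time 4
(row=0, col=4): c = 0.8400 + -0.0100i → escape time 3
(row=1, col=0): c = 0.0300 + -0.7550i → escape time 6
(row=1, col=1): c = 0.2325 + -0.7550i → escape time 5
(row=1, col=2): c = 0.4350 + -0.7550i → escape time 4
(row=1, col=3): c = 0.6375 + -0.7550i → escape time 3
(row=1, col=4): c = 0.8400 + -0.7550i → escape time 2
(row=2, col=0): c = 0.0300 + -1.5000i → escape time 2
(row=2, col=1): c = 0.2325 + -1.5000i → escape time 2
(row=2, col=2): c = 0.4350 + -1.5000i → escape time 2
(row=2, col=3): c = 0.6375 + -1.5000i → escape time 2
(row=2, col=4): c = 0.8400 + -1.5000i → escape time 2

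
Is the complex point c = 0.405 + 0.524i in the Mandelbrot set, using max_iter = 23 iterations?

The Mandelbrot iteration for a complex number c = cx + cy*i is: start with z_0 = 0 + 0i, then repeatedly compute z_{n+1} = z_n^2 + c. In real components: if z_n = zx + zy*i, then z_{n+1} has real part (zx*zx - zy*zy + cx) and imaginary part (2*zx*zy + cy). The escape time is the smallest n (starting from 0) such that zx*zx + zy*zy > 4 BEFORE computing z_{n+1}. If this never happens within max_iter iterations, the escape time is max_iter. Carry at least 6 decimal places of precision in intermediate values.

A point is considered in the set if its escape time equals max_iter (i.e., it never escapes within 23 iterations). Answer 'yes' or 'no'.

Answer: no

Derivation:
z_0 = 0 + 0i, c = 0.4050 + 0.5240i
Iter 1: z = 0.4050 + 0.5240i, |z|^2 = 0.4386
Iter 2: z = 0.2944 + 0.9484i, |z|^2 = 0.9862
Iter 3: z = -0.4078 + 1.0825i, |z|^2 = 1.3382
Iter 4: z = -0.6005 + -0.3590i, |z|^2 = 0.4895
Iter 5: z = 0.6368 + 0.9552i, |z|^2 = 1.3179
Iter 6: z = -0.1019 + 1.7405i, |z|^2 = 3.0397
Iter 7: z = -2.6139 + 0.1693i, |z|^2 = 6.8613
Escaped at iteration 7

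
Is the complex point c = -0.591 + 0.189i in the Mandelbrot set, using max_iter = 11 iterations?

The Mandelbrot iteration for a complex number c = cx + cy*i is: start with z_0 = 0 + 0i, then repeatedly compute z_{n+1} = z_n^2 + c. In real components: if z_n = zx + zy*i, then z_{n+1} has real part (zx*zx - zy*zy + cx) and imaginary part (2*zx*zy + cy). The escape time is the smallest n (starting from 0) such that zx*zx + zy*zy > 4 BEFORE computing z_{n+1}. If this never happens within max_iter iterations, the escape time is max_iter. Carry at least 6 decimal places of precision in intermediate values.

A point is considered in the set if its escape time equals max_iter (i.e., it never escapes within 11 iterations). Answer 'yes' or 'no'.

z_0 = 0 + 0i, c = -0.5910 + 0.1890i
Iter 1: z = -0.5910 + 0.1890i, |z|^2 = 0.3850
Iter 2: z = -0.2774 + -0.0344i, |z|^2 = 0.0782
Iter 3: z = -0.5152 + 0.2081i, |z|^2 = 0.3087
Iter 4: z = -0.3689 + -0.0254i, |z|^2 = 0.1367
Iter 5: z = -0.4556 + 0.2078i, |z|^2 = 0.2507
Iter 6: z = -0.4266 + -0.0003i, |z|^2 = 0.1820
Iter 7: z = -0.4090 + 0.1893i, |z|^2 = 0.2031
Iter 8: z = -0.4595 + 0.0342i, |z|^2 = 0.2123
Iter 9: z = -0.3810 + 0.1576i, |z|^2 = 0.1700
Iter 10: z = -0.4707 + 0.0689i, |z|^2 = 0.2263
Did not escape in 11 iterations → in set

Answer: yes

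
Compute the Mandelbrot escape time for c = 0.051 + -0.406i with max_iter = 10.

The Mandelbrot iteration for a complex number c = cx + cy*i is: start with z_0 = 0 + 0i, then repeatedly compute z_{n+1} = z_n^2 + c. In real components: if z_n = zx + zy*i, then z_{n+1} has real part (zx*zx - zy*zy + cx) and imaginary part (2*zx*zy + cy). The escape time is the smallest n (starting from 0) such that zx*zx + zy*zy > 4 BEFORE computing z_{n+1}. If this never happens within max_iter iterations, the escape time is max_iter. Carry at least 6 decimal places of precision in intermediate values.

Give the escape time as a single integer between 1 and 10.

Answer: 10

Derivation:
z_0 = 0 + 0i, c = 0.0510 + -0.4060i
Iter 1: z = 0.0510 + -0.4060i, |z|^2 = 0.1674
Iter 2: z = -0.1112 + -0.4474i, |z|^2 = 0.2126
Iter 3: z = -0.1368 + -0.3065i, |z|^2 = 0.1126
Iter 4: z = -0.0242 + -0.3221i, |z|^2 = 0.1044
Iter 5: z = -0.0522 + -0.3904i, |z|^2 = 0.1551
Iter 6: z = -0.0987 + -0.3652i, |z|^2 = 0.1431
Iter 7: z = -0.0727 + -0.3339i, |z|^2 = 0.1168
Iter 8: z = -0.0552 + -0.3575i, |z|^2 = 0.1308
Iter 9: z = -0.0737 + -0.3665i, |z|^2 = 0.1398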